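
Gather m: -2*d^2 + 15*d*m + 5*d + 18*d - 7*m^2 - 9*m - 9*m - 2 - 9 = -2*d^2 + 23*d - 7*m^2 + m*(15*d - 18) - 11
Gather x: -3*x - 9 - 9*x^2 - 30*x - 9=-9*x^2 - 33*x - 18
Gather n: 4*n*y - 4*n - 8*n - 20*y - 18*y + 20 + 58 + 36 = n*(4*y - 12) - 38*y + 114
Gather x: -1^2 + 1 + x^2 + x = x^2 + x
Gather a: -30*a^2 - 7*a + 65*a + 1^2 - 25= -30*a^2 + 58*a - 24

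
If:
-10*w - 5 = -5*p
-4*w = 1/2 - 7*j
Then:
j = 4*w/7 + 1/14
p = 2*w + 1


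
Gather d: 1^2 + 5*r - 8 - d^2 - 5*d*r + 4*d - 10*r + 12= -d^2 + d*(4 - 5*r) - 5*r + 5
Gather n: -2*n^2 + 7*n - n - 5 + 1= -2*n^2 + 6*n - 4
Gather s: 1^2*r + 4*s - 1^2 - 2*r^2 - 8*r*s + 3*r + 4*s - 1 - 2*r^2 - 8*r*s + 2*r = -4*r^2 + 6*r + s*(8 - 16*r) - 2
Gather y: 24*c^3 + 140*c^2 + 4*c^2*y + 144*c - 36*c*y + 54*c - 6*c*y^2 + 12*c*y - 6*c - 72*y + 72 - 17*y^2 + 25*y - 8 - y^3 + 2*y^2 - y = 24*c^3 + 140*c^2 + 192*c - y^3 + y^2*(-6*c - 15) + y*(4*c^2 - 24*c - 48) + 64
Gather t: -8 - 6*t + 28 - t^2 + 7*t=-t^2 + t + 20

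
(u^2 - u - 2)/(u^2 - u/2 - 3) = 2*(u + 1)/(2*u + 3)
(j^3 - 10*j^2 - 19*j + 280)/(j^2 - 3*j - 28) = (j^2 - 3*j - 40)/(j + 4)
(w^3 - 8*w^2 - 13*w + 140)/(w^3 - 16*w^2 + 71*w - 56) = (w^2 - w - 20)/(w^2 - 9*w + 8)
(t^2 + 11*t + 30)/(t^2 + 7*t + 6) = (t + 5)/(t + 1)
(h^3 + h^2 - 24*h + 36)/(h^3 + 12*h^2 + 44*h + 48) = (h^2 - 5*h + 6)/(h^2 + 6*h + 8)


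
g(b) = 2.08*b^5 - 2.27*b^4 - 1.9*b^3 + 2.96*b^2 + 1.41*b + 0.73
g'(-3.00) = 1019.91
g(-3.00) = -614.87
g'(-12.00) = 230454.21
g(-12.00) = -560948.03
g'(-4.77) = 6212.97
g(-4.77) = -6043.96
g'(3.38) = 963.06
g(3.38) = 587.26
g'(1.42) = 14.61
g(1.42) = 6.04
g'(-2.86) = 846.09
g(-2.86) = -484.53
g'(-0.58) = -0.99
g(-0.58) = 0.89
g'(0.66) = 2.20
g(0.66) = 2.23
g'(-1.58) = 78.45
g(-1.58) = -21.24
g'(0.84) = 2.16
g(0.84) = 2.62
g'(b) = 10.4*b^4 - 9.08*b^3 - 5.7*b^2 + 5.92*b + 1.41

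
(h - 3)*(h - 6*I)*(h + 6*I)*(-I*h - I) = -I*h^4 + 2*I*h^3 - 33*I*h^2 + 72*I*h + 108*I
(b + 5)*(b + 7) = b^2 + 12*b + 35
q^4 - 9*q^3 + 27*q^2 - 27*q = q*(q - 3)^3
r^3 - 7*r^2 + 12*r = r*(r - 4)*(r - 3)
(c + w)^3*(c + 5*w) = c^4 + 8*c^3*w + 18*c^2*w^2 + 16*c*w^3 + 5*w^4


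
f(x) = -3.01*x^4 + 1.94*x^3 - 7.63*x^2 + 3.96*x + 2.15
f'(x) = -12.04*x^3 + 5.82*x^2 - 15.26*x + 3.96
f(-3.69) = -771.87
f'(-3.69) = 744.45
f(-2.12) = -119.82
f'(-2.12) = 177.19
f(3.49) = -441.05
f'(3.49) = -490.21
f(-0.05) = 1.93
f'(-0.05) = 4.74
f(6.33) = -4619.06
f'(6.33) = -2913.21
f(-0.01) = 2.11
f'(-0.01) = 4.11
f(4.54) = -1234.36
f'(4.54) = -1072.02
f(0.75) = 0.69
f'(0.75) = -9.29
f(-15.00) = -160702.75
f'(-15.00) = 42177.36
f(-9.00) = -21814.39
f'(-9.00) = 9389.88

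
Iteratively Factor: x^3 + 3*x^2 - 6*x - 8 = (x + 4)*(x^2 - x - 2) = (x - 2)*(x + 4)*(x + 1)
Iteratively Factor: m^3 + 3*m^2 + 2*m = (m + 1)*(m^2 + 2*m) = m*(m + 1)*(m + 2)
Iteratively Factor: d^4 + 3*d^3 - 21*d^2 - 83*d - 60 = (d + 3)*(d^3 - 21*d - 20) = (d + 3)*(d + 4)*(d^2 - 4*d - 5) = (d + 1)*(d + 3)*(d + 4)*(d - 5)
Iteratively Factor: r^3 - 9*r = (r + 3)*(r^2 - 3*r) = r*(r + 3)*(r - 3)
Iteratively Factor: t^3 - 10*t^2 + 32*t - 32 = (t - 4)*(t^2 - 6*t + 8) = (t - 4)*(t - 2)*(t - 4)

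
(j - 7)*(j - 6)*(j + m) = j^3 + j^2*m - 13*j^2 - 13*j*m + 42*j + 42*m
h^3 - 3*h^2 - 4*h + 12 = (h - 3)*(h - 2)*(h + 2)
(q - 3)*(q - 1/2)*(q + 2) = q^3 - 3*q^2/2 - 11*q/2 + 3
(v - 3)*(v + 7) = v^2 + 4*v - 21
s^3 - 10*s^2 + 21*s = s*(s - 7)*(s - 3)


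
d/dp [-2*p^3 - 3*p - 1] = -6*p^2 - 3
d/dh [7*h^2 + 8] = 14*h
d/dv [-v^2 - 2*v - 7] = -2*v - 2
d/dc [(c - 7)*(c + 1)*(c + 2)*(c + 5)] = 4*c^3 + 3*c^2 - 78*c - 109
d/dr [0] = 0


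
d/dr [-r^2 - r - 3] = -2*r - 1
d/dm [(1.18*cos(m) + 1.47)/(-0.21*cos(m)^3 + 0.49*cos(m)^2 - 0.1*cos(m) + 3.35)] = (-0.4956*cos(m)^3 - 0.3479*cos(m)^2 + 1.4406*cos(m) - 4.1)*sin(m)/(0.0441*cos(m)^6 - 0.2058*cos(m)^5 + 0.2821*cos(m)^4 - 1.505*cos(m)^3 + 3.293*cos(m)^2 - 0.67*cos(m) + 11.2225)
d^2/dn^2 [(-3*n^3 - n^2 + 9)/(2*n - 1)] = 2*(-12*n^3 + 18*n^2 - 9*n + 35)/(8*n^3 - 12*n^2 + 6*n - 1)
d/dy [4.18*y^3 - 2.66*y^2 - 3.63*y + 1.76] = 12.54*y^2 - 5.32*y - 3.63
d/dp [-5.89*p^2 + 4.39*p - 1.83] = 4.39 - 11.78*p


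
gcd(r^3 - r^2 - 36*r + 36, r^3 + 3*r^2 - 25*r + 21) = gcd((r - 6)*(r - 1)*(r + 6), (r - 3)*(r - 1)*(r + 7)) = r - 1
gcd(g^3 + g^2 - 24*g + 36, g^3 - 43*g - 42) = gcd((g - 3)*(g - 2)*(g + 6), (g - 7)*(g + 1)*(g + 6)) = g + 6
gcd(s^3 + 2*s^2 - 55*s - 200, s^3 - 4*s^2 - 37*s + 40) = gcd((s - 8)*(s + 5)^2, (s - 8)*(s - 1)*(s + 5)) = s^2 - 3*s - 40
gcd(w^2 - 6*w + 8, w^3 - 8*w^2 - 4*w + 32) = w - 2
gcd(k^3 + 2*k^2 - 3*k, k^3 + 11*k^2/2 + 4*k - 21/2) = k^2 + 2*k - 3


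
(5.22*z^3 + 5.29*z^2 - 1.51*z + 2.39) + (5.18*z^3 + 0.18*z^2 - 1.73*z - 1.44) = 10.4*z^3 + 5.47*z^2 - 3.24*z + 0.95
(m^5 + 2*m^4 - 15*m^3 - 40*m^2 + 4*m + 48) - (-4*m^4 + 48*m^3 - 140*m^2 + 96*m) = m^5 + 6*m^4 - 63*m^3 + 100*m^2 - 92*m + 48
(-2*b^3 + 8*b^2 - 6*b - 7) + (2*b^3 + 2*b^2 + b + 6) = 10*b^2 - 5*b - 1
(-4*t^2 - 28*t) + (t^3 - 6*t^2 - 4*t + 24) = t^3 - 10*t^2 - 32*t + 24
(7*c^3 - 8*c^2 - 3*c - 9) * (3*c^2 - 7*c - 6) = 21*c^5 - 73*c^4 + 5*c^3 + 42*c^2 + 81*c + 54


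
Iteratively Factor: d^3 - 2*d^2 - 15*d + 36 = (d + 4)*(d^2 - 6*d + 9) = (d - 3)*(d + 4)*(d - 3)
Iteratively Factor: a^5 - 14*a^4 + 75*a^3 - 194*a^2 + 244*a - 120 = (a - 5)*(a^4 - 9*a^3 + 30*a^2 - 44*a + 24) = (a - 5)*(a - 2)*(a^3 - 7*a^2 + 16*a - 12) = (a - 5)*(a - 3)*(a - 2)*(a^2 - 4*a + 4) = (a - 5)*(a - 3)*(a - 2)^2*(a - 2)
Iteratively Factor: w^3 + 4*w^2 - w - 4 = (w + 1)*(w^2 + 3*w - 4) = (w + 1)*(w + 4)*(w - 1)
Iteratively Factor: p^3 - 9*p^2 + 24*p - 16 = (p - 4)*(p^2 - 5*p + 4) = (p - 4)*(p - 1)*(p - 4)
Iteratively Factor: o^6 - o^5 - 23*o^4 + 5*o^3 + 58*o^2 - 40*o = (o + 2)*(o^5 - 3*o^4 - 17*o^3 + 39*o^2 - 20*o) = (o - 1)*(o + 2)*(o^4 - 2*o^3 - 19*o^2 + 20*o) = (o - 1)*(o + 2)*(o + 4)*(o^3 - 6*o^2 + 5*o) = o*(o - 1)*(o + 2)*(o + 4)*(o^2 - 6*o + 5) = o*(o - 5)*(o - 1)*(o + 2)*(o + 4)*(o - 1)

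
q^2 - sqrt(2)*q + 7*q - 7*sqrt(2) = (q + 7)*(q - sqrt(2))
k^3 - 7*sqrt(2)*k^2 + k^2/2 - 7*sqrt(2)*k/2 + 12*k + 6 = (k + 1/2)*(k - 6*sqrt(2))*(k - sqrt(2))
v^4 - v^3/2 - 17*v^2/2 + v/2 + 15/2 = (v - 3)*(v - 1)*(v + 1)*(v + 5/2)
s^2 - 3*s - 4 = (s - 4)*(s + 1)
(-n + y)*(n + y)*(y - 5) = -n^2*y + 5*n^2 + y^3 - 5*y^2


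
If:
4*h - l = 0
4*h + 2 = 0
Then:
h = -1/2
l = -2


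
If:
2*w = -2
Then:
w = -1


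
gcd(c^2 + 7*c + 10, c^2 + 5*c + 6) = c + 2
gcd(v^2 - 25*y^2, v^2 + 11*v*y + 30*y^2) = v + 5*y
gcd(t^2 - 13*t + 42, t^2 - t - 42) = t - 7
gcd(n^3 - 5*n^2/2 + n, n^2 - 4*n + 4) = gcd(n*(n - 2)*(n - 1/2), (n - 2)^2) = n - 2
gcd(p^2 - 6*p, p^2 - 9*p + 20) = 1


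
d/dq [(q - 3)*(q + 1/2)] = 2*q - 5/2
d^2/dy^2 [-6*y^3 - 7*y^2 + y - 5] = -36*y - 14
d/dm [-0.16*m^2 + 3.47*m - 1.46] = 3.47 - 0.32*m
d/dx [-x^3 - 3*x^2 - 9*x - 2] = -3*x^2 - 6*x - 9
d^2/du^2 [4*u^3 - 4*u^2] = 24*u - 8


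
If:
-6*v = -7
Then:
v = 7/6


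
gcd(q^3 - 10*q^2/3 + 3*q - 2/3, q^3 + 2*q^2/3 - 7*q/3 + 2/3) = q^2 - 4*q/3 + 1/3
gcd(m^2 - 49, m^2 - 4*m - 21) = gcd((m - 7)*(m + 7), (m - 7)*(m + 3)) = m - 7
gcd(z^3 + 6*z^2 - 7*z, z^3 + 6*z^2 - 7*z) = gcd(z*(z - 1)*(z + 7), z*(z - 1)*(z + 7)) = z^3 + 6*z^2 - 7*z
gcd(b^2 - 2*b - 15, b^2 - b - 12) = b + 3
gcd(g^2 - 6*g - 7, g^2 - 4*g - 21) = g - 7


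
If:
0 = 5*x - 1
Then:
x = 1/5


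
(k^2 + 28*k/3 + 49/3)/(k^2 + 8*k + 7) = (k + 7/3)/(k + 1)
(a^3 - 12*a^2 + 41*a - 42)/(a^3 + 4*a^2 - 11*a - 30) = (a^2 - 9*a + 14)/(a^2 + 7*a + 10)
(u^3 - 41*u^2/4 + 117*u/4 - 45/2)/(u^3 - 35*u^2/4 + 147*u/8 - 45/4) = 2*(u - 3)/(2*u - 3)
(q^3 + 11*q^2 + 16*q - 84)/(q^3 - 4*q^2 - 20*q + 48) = (q^2 + 13*q + 42)/(q^2 - 2*q - 24)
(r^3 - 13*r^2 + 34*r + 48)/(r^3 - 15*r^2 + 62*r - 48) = (r + 1)/(r - 1)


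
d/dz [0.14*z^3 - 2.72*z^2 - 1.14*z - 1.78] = 0.42*z^2 - 5.44*z - 1.14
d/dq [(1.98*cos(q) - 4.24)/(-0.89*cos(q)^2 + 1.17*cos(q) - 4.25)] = (-1.7622*cos(q)^2 + 7.5472*cos(q) + 3.4542)*sin(q)/(0.7921*cos(q)^4 - 2.0826*cos(q)^3 + 8.9339*cos(q)^2 - 9.945*cos(q) + 18.0625)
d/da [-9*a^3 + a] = 1 - 27*a^2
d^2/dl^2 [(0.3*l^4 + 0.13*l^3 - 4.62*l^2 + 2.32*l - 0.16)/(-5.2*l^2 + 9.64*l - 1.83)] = (-16.224*l^6 + 90.2303999999999*l^5 - 184.40208*l^4 + 400.707343999999*l^3 - 236.121024*l^2 + 81.7276979999999*l - 24.21898)/(140.608*l^6 - 781.9968*l^5 + 1598.15136*l^4 - 1446.246784*l^3 + 562.426344*l^2 - 96.850188*l + 6.128487)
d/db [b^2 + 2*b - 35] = 2*b + 2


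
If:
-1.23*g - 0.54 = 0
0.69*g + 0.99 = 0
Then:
No Solution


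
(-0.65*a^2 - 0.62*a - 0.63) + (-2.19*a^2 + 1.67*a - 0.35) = -2.84*a^2 + 1.05*a - 0.98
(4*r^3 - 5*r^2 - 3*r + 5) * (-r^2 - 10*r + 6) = -4*r^5 - 35*r^4 + 77*r^3 - 5*r^2 - 68*r + 30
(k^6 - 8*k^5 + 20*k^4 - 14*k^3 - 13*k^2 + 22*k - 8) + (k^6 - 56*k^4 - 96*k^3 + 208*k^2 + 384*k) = 2*k^6 - 8*k^5 - 36*k^4 - 110*k^3 + 195*k^2 + 406*k - 8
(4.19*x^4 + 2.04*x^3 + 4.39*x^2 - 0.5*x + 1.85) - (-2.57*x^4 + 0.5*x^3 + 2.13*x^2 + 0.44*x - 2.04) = 6.76*x^4 + 1.54*x^3 + 2.26*x^2 - 0.94*x + 3.89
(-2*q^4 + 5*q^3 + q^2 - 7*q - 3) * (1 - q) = 2*q^5 - 7*q^4 + 4*q^3 + 8*q^2 - 4*q - 3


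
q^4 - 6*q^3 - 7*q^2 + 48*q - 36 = (q - 6)*(q - 2)*(q - 1)*(q + 3)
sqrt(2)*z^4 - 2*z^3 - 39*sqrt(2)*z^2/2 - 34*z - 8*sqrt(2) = (z - 4*sqrt(2))*(z + sqrt(2)/2)*(z + 2*sqrt(2))*(sqrt(2)*z + 1)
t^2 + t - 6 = (t - 2)*(t + 3)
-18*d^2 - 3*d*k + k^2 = (-6*d + k)*(3*d + k)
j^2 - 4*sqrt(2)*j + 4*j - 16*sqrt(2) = (j + 4)*(j - 4*sqrt(2))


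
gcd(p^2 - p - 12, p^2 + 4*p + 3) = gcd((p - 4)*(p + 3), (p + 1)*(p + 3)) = p + 3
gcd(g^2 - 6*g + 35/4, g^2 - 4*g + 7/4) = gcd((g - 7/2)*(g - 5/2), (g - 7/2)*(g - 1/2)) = g - 7/2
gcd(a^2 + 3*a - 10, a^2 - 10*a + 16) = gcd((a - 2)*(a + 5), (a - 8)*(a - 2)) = a - 2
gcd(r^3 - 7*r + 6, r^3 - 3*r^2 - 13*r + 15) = r^2 + 2*r - 3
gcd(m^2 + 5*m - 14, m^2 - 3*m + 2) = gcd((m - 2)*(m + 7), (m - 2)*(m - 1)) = m - 2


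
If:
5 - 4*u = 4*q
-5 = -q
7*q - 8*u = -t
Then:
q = 5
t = -65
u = -15/4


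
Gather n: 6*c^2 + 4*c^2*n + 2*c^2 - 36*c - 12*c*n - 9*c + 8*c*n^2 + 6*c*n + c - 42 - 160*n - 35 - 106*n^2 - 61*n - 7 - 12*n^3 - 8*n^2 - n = 8*c^2 - 44*c - 12*n^3 + n^2*(8*c - 114) + n*(4*c^2 - 6*c - 222) - 84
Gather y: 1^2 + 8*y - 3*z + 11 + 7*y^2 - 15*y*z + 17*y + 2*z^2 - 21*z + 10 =7*y^2 + y*(25 - 15*z) + 2*z^2 - 24*z + 22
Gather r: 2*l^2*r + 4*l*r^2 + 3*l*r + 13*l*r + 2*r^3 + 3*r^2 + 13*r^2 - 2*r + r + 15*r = 2*r^3 + r^2*(4*l + 16) + r*(2*l^2 + 16*l + 14)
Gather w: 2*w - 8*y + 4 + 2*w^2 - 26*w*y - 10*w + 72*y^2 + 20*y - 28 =2*w^2 + w*(-26*y - 8) + 72*y^2 + 12*y - 24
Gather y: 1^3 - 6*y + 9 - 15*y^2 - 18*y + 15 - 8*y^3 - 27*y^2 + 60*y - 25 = -8*y^3 - 42*y^2 + 36*y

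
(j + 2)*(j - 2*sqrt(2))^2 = j^3 - 4*sqrt(2)*j^2 + 2*j^2 - 8*sqrt(2)*j + 8*j + 16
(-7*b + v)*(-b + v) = 7*b^2 - 8*b*v + v^2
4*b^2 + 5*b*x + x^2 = (b + x)*(4*b + x)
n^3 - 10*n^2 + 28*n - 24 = (n - 6)*(n - 2)^2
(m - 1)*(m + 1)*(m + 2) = m^3 + 2*m^2 - m - 2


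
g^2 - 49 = (g - 7)*(g + 7)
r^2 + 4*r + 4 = (r + 2)^2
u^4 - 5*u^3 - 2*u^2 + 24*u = u*(u - 4)*(u - 3)*(u + 2)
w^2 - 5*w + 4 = (w - 4)*(w - 1)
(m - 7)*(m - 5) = m^2 - 12*m + 35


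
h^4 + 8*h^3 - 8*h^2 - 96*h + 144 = (h - 2)^2*(h + 6)^2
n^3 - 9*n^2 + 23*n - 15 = (n - 5)*(n - 3)*(n - 1)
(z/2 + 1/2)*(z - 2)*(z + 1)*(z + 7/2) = z^4/2 + 7*z^3/4 - 3*z^2/2 - 25*z/4 - 7/2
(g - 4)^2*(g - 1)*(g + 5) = g^4 - 4*g^3 - 21*g^2 + 104*g - 80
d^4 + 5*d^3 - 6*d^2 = d^2*(d - 1)*(d + 6)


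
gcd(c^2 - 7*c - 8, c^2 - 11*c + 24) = c - 8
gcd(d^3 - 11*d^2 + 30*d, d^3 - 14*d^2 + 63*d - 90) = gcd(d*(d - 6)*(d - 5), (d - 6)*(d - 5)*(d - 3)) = d^2 - 11*d + 30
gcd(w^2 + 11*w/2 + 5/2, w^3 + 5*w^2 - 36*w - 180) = w + 5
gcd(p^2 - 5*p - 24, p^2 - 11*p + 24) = p - 8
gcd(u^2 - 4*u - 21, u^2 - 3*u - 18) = u + 3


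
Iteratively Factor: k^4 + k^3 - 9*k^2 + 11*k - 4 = (k - 1)*(k^3 + 2*k^2 - 7*k + 4) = (k - 1)*(k + 4)*(k^2 - 2*k + 1) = (k - 1)^2*(k + 4)*(k - 1)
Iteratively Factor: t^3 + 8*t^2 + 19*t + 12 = (t + 3)*(t^2 + 5*t + 4) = (t + 3)*(t + 4)*(t + 1)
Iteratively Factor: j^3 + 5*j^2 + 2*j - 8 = (j + 2)*(j^2 + 3*j - 4) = (j - 1)*(j + 2)*(j + 4)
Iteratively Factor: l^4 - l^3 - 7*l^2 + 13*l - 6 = (l - 1)*(l^3 - 7*l + 6) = (l - 1)^2*(l^2 + l - 6) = (l - 1)^2*(l + 3)*(l - 2)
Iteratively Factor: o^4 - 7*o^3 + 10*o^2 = (o - 5)*(o^3 - 2*o^2) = o*(o - 5)*(o^2 - 2*o) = o*(o - 5)*(o - 2)*(o)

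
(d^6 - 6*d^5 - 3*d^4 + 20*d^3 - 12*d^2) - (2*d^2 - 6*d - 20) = d^6 - 6*d^5 - 3*d^4 + 20*d^3 - 14*d^2 + 6*d + 20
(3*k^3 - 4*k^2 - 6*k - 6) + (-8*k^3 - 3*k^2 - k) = -5*k^3 - 7*k^2 - 7*k - 6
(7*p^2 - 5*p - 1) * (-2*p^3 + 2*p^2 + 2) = -14*p^5 + 24*p^4 - 8*p^3 + 12*p^2 - 10*p - 2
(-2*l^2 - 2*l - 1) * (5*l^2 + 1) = -10*l^4 - 10*l^3 - 7*l^2 - 2*l - 1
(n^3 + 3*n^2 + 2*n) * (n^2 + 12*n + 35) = n^5 + 15*n^4 + 73*n^3 + 129*n^2 + 70*n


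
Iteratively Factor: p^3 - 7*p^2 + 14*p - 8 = (p - 4)*(p^2 - 3*p + 2) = (p - 4)*(p - 1)*(p - 2)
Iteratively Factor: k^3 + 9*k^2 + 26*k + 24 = (k + 2)*(k^2 + 7*k + 12) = (k + 2)*(k + 4)*(k + 3)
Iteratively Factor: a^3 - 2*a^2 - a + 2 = (a + 1)*(a^2 - 3*a + 2) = (a - 2)*(a + 1)*(a - 1)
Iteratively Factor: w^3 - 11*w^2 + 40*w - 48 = (w - 4)*(w^2 - 7*w + 12) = (w - 4)^2*(w - 3)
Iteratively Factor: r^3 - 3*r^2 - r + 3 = (r + 1)*(r^2 - 4*r + 3) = (r - 3)*(r + 1)*(r - 1)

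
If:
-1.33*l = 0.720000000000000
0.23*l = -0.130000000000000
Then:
No Solution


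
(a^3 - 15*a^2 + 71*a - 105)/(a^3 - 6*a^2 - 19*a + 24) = (a^3 - 15*a^2 + 71*a - 105)/(a^3 - 6*a^2 - 19*a + 24)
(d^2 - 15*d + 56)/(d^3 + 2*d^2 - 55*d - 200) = (d - 7)/(d^2 + 10*d + 25)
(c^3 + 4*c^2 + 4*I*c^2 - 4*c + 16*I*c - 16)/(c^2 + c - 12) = (c^2 + 4*I*c - 4)/(c - 3)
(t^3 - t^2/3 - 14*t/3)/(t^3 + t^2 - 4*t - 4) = t*(3*t - 7)/(3*(t^2 - t - 2))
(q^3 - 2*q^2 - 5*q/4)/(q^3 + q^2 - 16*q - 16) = q*(4*q^2 - 8*q - 5)/(4*(q^3 + q^2 - 16*q - 16))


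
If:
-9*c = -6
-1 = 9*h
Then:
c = 2/3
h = -1/9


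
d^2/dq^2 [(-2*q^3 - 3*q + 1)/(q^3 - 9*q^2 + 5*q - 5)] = 2*(-18*q^6 + 21*q^5 + 27*q^4 - 260*q^3 + 318*q^2 + 135*q - 95)/(q^9 - 27*q^8 + 258*q^7 - 1014*q^6 + 1560*q^5 - 2040*q^4 + 1550*q^3 - 1050*q^2 + 375*q - 125)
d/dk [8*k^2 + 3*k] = 16*k + 3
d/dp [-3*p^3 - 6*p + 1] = -9*p^2 - 6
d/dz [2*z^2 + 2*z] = 4*z + 2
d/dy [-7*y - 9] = -7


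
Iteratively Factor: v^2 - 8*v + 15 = (v - 3)*(v - 5)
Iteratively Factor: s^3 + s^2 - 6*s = (s + 3)*(s^2 - 2*s) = s*(s + 3)*(s - 2)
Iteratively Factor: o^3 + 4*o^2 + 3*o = (o)*(o^2 + 4*o + 3) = o*(o + 1)*(o + 3)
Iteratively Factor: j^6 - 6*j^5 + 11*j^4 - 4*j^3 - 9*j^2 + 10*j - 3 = (j - 1)*(j^5 - 5*j^4 + 6*j^3 + 2*j^2 - 7*j + 3) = (j - 1)^2*(j^4 - 4*j^3 + 2*j^2 + 4*j - 3) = (j - 1)^3*(j^3 - 3*j^2 - j + 3) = (j - 1)^3*(j + 1)*(j^2 - 4*j + 3) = (j - 1)^4*(j + 1)*(j - 3)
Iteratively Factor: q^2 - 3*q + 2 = (q - 1)*(q - 2)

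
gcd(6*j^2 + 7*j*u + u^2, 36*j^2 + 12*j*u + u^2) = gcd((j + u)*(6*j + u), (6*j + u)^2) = 6*j + u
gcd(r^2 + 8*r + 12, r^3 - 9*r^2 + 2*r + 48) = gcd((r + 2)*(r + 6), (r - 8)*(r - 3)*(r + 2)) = r + 2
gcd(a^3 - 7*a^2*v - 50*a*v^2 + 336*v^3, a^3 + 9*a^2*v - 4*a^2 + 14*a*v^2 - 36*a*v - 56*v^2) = a + 7*v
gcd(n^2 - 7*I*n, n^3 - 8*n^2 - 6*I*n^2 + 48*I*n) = n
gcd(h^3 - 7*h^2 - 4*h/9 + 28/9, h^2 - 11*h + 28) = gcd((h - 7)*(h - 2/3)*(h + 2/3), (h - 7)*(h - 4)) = h - 7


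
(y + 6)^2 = y^2 + 12*y + 36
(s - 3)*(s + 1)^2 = s^3 - s^2 - 5*s - 3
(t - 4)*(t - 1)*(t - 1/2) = t^3 - 11*t^2/2 + 13*t/2 - 2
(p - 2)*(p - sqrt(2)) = p^2 - 2*p - sqrt(2)*p + 2*sqrt(2)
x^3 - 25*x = x*(x - 5)*(x + 5)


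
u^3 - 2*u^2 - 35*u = u*(u - 7)*(u + 5)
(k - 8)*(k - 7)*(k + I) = k^3 - 15*k^2 + I*k^2 + 56*k - 15*I*k + 56*I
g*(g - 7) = g^2 - 7*g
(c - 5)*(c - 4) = c^2 - 9*c + 20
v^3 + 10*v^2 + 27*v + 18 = (v + 1)*(v + 3)*(v + 6)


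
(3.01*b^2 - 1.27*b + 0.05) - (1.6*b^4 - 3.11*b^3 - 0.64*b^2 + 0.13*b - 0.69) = -1.6*b^4 + 3.11*b^3 + 3.65*b^2 - 1.4*b + 0.74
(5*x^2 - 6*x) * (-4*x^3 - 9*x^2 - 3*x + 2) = -20*x^5 - 21*x^4 + 39*x^3 + 28*x^2 - 12*x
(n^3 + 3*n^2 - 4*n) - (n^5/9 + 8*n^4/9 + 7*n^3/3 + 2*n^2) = -n^5/9 - 8*n^4/9 - 4*n^3/3 + n^2 - 4*n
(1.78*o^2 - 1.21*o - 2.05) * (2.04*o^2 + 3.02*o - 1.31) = 3.6312*o^4 + 2.9072*o^3 - 10.168*o^2 - 4.6059*o + 2.6855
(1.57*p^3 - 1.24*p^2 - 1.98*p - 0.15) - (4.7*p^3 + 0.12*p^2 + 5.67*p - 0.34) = -3.13*p^3 - 1.36*p^2 - 7.65*p + 0.19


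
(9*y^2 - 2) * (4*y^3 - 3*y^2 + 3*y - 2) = 36*y^5 - 27*y^4 + 19*y^3 - 12*y^2 - 6*y + 4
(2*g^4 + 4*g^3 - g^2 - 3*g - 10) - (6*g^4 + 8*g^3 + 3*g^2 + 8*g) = -4*g^4 - 4*g^3 - 4*g^2 - 11*g - 10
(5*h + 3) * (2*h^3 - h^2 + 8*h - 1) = 10*h^4 + h^3 + 37*h^2 + 19*h - 3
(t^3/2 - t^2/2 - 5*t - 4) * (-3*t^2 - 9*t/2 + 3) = -3*t^5/2 - 3*t^4/4 + 75*t^3/4 + 33*t^2 + 3*t - 12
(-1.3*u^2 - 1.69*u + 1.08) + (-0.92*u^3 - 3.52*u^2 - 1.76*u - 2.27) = -0.92*u^3 - 4.82*u^2 - 3.45*u - 1.19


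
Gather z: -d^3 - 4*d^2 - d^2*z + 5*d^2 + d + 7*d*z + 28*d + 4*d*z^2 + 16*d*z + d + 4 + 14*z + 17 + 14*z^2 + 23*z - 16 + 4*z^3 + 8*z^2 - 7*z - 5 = -d^3 + d^2 + 30*d + 4*z^3 + z^2*(4*d + 22) + z*(-d^2 + 23*d + 30)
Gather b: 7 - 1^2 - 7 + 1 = 0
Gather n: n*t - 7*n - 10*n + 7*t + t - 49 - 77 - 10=n*(t - 17) + 8*t - 136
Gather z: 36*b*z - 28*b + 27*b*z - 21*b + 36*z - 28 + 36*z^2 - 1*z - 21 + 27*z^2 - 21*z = -49*b + 63*z^2 + z*(63*b + 14) - 49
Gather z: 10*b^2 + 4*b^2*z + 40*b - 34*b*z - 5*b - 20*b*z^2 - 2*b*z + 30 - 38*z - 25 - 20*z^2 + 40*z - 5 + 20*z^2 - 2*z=10*b^2 - 20*b*z^2 + 35*b + z*(4*b^2 - 36*b)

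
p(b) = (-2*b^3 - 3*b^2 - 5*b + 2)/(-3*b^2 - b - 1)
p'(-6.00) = 0.62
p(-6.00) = -3.46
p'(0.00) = 7.00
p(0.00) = -2.00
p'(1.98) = 0.66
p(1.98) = 2.39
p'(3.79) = 0.63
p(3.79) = 3.53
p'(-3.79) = 0.54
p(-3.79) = -2.15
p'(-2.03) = 0.11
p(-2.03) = -1.46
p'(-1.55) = -0.35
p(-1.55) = -1.50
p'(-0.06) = 6.52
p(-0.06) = -2.41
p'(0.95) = 1.24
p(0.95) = 1.54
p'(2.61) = 0.63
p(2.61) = 2.79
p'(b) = (6*b + 1)*(-2*b^3 - 3*b^2 - 5*b + 2)/(-3*b^2 - b - 1)^2 + (-6*b^2 - 6*b - 5)/(-3*b^2 - b - 1)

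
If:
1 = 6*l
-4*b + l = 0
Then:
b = 1/24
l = 1/6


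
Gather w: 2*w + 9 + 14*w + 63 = 16*w + 72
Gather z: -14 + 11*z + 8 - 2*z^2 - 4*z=-2*z^2 + 7*z - 6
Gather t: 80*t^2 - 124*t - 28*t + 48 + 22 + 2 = 80*t^2 - 152*t + 72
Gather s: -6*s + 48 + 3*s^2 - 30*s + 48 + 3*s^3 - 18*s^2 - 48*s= 3*s^3 - 15*s^2 - 84*s + 96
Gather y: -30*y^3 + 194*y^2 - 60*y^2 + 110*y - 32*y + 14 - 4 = -30*y^3 + 134*y^2 + 78*y + 10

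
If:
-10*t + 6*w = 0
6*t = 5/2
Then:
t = 5/12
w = 25/36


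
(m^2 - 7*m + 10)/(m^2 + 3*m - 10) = (m - 5)/(m + 5)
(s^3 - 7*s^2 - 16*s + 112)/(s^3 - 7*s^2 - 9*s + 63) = (s^2 - 16)/(s^2 - 9)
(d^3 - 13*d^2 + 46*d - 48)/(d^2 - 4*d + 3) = (d^2 - 10*d + 16)/(d - 1)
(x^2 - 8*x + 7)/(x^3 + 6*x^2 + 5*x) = (x^2 - 8*x + 7)/(x*(x^2 + 6*x + 5))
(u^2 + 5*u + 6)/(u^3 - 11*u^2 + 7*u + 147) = (u + 2)/(u^2 - 14*u + 49)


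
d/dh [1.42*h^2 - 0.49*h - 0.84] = 2.84*h - 0.49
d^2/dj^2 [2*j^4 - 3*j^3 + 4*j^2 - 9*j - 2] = 24*j^2 - 18*j + 8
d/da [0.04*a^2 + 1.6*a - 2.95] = 0.08*a + 1.6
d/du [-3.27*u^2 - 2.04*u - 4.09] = -6.54*u - 2.04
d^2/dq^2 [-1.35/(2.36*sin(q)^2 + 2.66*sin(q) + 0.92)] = (30.07584*sin(q)^4 + 25.42428*sin(q)^3 - 47.28618*sin(q)^2 - 54.15228*sin(q) - 13.24188)/(2.36*sin(q)^2 + 2.66*sin(q) + 0.92)^3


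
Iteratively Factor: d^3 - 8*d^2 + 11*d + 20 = (d + 1)*(d^2 - 9*d + 20) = (d - 4)*(d + 1)*(d - 5)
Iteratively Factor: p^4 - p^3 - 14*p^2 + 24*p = (p - 2)*(p^3 + p^2 - 12*p) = (p - 2)*(p + 4)*(p^2 - 3*p) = (p - 3)*(p - 2)*(p + 4)*(p)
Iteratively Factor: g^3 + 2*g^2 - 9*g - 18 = (g + 2)*(g^2 - 9) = (g - 3)*(g + 2)*(g + 3)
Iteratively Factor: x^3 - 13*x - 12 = (x + 3)*(x^2 - 3*x - 4) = (x - 4)*(x + 3)*(x + 1)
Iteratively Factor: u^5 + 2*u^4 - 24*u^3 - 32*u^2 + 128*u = (u - 2)*(u^4 + 4*u^3 - 16*u^2 - 64*u) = (u - 2)*(u + 4)*(u^3 - 16*u) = (u - 4)*(u - 2)*(u + 4)*(u^2 + 4*u) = (u - 4)*(u - 2)*(u + 4)^2*(u)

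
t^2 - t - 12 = (t - 4)*(t + 3)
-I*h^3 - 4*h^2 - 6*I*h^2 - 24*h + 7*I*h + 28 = (h + 7)*(h - 4*I)*(-I*h + I)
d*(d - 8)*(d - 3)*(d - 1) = d^4 - 12*d^3 + 35*d^2 - 24*d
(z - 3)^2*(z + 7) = z^3 + z^2 - 33*z + 63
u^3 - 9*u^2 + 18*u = u*(u - 6)*(u - 3)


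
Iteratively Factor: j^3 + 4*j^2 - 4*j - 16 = (j - 2)*(j^2 + 6*j + 8) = (j - 2)*(j + 4)*(j + 2)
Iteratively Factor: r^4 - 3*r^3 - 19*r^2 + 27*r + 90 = (r - 3)*(r^3 - 19*r - 30) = (r - 3)*(r + 3)*(r^2 - 3*r - 10) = (r - 5)*(r - 3)*(r + 3)*(r + 2)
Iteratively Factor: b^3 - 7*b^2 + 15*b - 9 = (b - 3)*(b^2 - 4*b + 3) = (b - 3)*(b - 1)*(b - 3)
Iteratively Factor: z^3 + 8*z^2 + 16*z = (z)*(z^2 + 8*z + 16) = z*(z + 4)*(z + 4)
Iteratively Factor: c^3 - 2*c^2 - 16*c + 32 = (c - 2)*(c^2 - 16) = (c - 2)*(c + 4)*(c - 4)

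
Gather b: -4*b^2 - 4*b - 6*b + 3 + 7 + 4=-4*b^2 - 10*b + 14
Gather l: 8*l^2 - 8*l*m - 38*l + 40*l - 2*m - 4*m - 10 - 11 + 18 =8*l^2 + l*(2 - 8*m) - 6*m - 3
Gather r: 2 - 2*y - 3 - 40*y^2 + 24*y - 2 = -40*y^2 + 22*y - 3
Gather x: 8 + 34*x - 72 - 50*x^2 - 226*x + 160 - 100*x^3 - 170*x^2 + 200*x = -100*x^3 - 220*x^2 + 8*x + 96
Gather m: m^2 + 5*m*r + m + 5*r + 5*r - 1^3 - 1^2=m^2 + m*(5*r + 1) + 10*r - 2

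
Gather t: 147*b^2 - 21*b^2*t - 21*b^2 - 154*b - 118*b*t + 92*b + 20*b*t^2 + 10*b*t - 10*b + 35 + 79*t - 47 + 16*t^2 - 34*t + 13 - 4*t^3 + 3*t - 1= 126*b^2 - 72*b - 4*t^3 + t^2*(20*b + 16) + t*(-21*b^2 - 108*b + 48)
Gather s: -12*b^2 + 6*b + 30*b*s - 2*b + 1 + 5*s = -12*b^2 + 4*b + s*(30*b + 5) + 1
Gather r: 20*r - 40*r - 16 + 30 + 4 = 18 - 20*r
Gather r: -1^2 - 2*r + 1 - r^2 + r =-r^2 - r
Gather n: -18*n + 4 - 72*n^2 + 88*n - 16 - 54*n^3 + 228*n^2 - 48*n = -54*n^3 + 156*n^2 + 22*n - 12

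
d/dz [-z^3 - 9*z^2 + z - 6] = -3*z^2 - 18*z + 1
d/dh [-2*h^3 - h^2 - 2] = 2*h*(-3*h - 1)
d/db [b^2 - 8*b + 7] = 2*b - 8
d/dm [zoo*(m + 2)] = zoo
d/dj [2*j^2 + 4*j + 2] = 4*j + 4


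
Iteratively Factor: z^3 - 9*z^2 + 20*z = (z - 5)*(z^2 - 4*z) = (z - 5)*(z - 4)*(z)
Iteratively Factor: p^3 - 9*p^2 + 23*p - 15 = (p - 3)*(p^2 - 6*p + 5) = (p - 3)*(p - 1)*(p - 5)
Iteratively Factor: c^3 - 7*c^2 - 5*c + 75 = (c - 5)*(c^2 - 2*c - 15) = (c - 5)^2*(c + 3)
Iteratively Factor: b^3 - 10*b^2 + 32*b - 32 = (b - 4)*(b^2 - 6*b + 8) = (b - 4)*(b - 2)*(b - 4)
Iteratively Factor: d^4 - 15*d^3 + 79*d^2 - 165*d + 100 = (d - 5)*(d^3 - 10*d^2 + 29*d - 20) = (d - 5)^2*(d^2 - 5*d + 4) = (d - 5)^2*(d - 1)*(d - 4)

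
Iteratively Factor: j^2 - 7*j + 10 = (j - 2)*(j - 5)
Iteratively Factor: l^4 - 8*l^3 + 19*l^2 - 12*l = (l)*(l^3 - 8*l^2 + 19*l - 12) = l*(l - 4)*(l^2 - 4*l + 3) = l*(l - 4)*(l - 3)*(l - 1)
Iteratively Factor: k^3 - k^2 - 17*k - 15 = (k - 5)*(k^2 + 4*k + 3) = (k - 5)*(k + 1)*(k + 3)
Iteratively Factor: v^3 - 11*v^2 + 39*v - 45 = (v - 3)*(v^2 - 8*v + 15) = (v - 3)^2*(v - 5)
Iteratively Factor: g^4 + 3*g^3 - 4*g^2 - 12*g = (g + 3)*(g^3 - 4*g) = (g + 2)*(g + 3)*(g^2 - 2*g) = (g - 2)*(g + 2)*(g + 3)*(g)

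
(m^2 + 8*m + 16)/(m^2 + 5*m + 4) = (m + 4)/(m + 1)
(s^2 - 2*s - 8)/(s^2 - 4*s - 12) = (s - 4)/(s - 6)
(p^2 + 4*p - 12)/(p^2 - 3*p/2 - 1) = 2*(p + 6)/(2*p + 1)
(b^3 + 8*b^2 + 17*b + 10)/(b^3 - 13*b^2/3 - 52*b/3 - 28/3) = 3*(b^2 + 6*b + 5)/(3*b^2 - 19*b - 14)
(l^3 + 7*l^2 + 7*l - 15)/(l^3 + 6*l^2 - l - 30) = (l - 1)/(l - 2)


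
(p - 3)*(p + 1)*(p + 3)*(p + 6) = p^4 + 7*p^3 - 3*p^2 - 63*p - 54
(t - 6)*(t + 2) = t^2 - 4*t - 12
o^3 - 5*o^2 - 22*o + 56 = (o - 7)*(o - 2)*(o + 4)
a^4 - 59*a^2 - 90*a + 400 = (a - 8)*(a - 2)*(a + 5)^2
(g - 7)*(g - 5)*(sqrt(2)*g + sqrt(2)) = sqrt(2)*g^3 - 11*sqrt(2)*g^2 + 23*sqrt(2)*g + 35*sqrt(2)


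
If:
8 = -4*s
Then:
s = -2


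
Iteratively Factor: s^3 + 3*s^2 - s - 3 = (s - 1)*(s^2 + 4*s + 3) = (s - 1)*(s + 1)*(s + 3)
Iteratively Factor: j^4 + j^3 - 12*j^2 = (j)*(j^3 + j^2 - 12*j) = j^2*(j^2 + j - 12) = j^2*(j - 3)*(j + 4)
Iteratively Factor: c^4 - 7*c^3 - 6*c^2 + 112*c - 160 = (c - 2)*(c^3 - 5*c^2 - 16*c + 80) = (c - 4)*(c - 2)*(c^2 - c - 20) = (c - 4)*(c - 2)*(c + 4)*(c - 5)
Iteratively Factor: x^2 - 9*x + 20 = (x - 4)*(x - 5)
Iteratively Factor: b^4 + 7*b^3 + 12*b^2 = (b)*(b^3 + 7*b^2 + 12*b) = b^2*(b^2 + 7*b + 12) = b^2*(b + 4)*(b + 3)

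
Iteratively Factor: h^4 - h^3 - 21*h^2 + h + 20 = (h + 1)*(h^3 - 2*h^2 - 19*h + 20) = (h - 1)*(h + 1)*(h^2 - h - 20) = (h - 5)*(h - 1)*(h + 1)*(h + 4)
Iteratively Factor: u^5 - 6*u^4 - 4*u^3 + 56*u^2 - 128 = (u - 4)*(u^4 - 2*u^3 - 12*u^2 + 8*u + 32) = (u - 4)*(u - 2)*(u^3 - 12*u - 16) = (u - 4)*(u - 2)*(u + 2)*(u^2 - 2*u - 8) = (u - 4)^2*(u - 2)*(u + 2)*(u + 2)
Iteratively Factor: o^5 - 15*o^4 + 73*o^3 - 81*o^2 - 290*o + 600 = (o + 2)*(o^4 - 17*o^3 + 107*o^2 - 295*o + 300) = (o - 4)*(o + 2)*(o^3 - 13*o^2 + 55*o - 75) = (o - 4)*(o - 3)*(o + 2)*(o^2 - 10*o + 25) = (o - 5)*(o - 4)*(o - 3)*(o + 2)*(o - 5)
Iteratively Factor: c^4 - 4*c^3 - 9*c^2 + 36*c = (c - 3)*(c^3 - c^2 - 12*c) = c*(c - 3)*(c^2 - c - 12) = c*(c - 3)*(c + 3)*(c - 4)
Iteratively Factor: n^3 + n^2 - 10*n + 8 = (n - 2)*(n^2 + 3*n - 4) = (n - 2)*(n - 1)*(n + 4)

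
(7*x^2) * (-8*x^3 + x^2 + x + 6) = -56*x^5 + 7*x^4 + 7*x^3 + 42*x^2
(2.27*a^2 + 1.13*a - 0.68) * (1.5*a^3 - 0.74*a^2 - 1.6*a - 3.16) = 3.405*a^5 + 0.0151999999999999*a^4 - 5.4882*a^3 - 8.478*a^2 - 2.4828*a + 2.1488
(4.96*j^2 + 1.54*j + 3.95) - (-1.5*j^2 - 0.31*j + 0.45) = 6.46*j^2 + 1.85*j + 3.5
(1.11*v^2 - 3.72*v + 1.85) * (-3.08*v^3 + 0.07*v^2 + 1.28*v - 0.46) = -3.4188*v^5 + 11.5353*v^4 - 4.5376*v^3 - 5.1427*v^2 + 4.0792*v - 0.851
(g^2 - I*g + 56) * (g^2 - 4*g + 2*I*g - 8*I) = g^4 - 4*g^3 + I*g^3 + 58*g^2 - 4*I*g^2 - 232*g + 112*I*g - 448*I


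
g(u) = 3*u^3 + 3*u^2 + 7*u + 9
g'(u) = 9*u^2 + 6*u + 7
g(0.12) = 9.89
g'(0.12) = 7.85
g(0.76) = 17.37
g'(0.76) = 16.76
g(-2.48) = -35.67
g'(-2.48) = 47.47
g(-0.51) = 5.81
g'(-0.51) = 6.28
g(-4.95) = -316.00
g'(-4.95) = 197.82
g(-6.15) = -618.41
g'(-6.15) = 310.50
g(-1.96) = -15.78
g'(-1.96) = 29.81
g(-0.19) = 7.76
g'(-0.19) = 6.18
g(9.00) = 2502.00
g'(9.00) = 790.00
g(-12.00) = -4827.00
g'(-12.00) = 1231.00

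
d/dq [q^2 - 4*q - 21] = 2*q - 4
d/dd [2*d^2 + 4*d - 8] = 4*d + 4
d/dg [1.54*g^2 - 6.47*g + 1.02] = 3.08*g - 6.47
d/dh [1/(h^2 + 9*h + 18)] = (-2*h - 9)/(h^2 + 9*h + 18)^2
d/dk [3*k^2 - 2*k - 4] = 6*k - 2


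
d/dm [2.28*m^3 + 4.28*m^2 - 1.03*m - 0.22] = 6.84*m^2 + 8.56*m - 1.03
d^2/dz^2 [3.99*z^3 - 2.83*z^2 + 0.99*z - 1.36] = 23.94*z - 5.66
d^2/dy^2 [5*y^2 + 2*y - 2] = 10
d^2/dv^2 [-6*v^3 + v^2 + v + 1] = 2 - 36*v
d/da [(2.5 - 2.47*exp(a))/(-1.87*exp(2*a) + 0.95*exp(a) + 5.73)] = (-4.6189*exp(2*a) + 9.35*exp(a) - 16.5281)*exp(a)/(3.4969*exp(4*a) - 3.553*exp(3*a) - 20.5277*exp(2*a) + 10.887*exp(a) + 32.8329)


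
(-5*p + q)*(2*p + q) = -10*p^2 - 3*p*q + q^2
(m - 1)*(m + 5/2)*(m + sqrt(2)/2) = m^3 + sqrt(2)*m^2/2 + 3*m^2/2 - 5*m/2 + 3*sqrt(2)*m/4 - 5*sqrt(2)/4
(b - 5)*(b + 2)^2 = b^3 - b^2 - 16*b - 20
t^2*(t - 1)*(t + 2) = t^4 + t^3 - 2*t^2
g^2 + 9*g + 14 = (g + 2)*(g + 7)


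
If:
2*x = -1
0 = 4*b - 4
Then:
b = 1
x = -1/2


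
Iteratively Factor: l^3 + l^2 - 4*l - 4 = (l - 2)*(l^2 + 3*l + 2) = (l - 2)*(l + 2)*(l + 1)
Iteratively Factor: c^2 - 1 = (c + 1)*(c - 1)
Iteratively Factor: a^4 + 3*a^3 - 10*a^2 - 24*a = (a + 4)*(a^3 - a^2 - 6*a) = (a + 2)*(a + 4)*(a^2 - 3*a) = a*(a + 2)*(a + 4)*(a - 3)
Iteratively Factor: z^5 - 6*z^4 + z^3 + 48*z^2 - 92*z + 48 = (z - 2)*(z^4 - 4*z^3 - 7*z^2 + 34*z - 24) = (z - 2)^2*(z^3 - 2*z^2 - 11*z + 12) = (z - 2)^2*(z + 3)*(z^2 - 5*z + 4) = (z - 4)*(z - 2)^2*(z + 3)*(z - 1)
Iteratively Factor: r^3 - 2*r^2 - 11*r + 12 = (r + 3)*(r^2 - 5*r + 4) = (r - 4)*(r + 3)*(r - 1)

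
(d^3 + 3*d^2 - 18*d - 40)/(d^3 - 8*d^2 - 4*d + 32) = (d^2 + d - 20)/(d^2 - 10*d + 16)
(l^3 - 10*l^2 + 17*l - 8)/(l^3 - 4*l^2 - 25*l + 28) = (l^2 - 9*l + 8)/(l^2 - 3*l - 28)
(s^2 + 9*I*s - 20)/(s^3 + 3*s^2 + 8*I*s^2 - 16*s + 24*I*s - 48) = (s + 5*I)/(s^2 + s*(3 + 4*I) + 12*I)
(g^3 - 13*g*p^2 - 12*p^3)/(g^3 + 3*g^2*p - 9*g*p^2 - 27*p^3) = (-g^2 + 3*g*p + 4*p^2)/(-g^2 + 9*p^2)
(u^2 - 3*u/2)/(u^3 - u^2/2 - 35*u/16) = 8*(3 - 2*u)/(-16*u^2 + 8*u + 35)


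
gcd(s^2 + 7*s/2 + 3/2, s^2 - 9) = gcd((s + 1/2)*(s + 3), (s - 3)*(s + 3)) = s + 3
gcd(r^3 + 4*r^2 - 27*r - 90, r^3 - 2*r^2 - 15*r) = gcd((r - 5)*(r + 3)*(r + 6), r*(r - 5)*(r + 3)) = r^2 - 2*r - 15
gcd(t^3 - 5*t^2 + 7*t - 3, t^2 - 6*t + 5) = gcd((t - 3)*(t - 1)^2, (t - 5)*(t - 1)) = t - 1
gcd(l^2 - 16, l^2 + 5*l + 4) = l + 4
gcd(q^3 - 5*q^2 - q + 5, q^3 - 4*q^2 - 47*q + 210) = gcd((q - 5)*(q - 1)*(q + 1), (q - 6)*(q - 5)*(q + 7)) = q - 5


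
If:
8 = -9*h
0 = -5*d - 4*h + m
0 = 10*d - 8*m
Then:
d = 128/135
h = -8/9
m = 32/27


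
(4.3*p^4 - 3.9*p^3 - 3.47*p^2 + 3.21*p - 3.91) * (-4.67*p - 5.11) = -20.081*p^5 - 3.76*p^4 + 36.1339*p^3 + 2.741*p^2 + 1.8566*p + 19.9801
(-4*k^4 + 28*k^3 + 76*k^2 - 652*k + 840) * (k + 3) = -4*k^5 + 16*k^4 + 160*k^3 - 424*k^2 - 1116*k + 2520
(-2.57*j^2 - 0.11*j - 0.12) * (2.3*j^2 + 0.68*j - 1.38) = -5.911*j^4 - 2.0006*j^3 + 3.1958*j^2 + 0.0702*j + 0.1656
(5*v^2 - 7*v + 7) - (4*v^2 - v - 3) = v^2 - 6*v + 10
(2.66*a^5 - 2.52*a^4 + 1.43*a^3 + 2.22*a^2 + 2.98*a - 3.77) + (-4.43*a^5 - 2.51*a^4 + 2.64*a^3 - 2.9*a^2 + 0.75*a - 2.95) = -1.77*a^5 - 5.03*a^4 + 4.07*a^3 - 0.68*a^2 + 3.73*a - 6.72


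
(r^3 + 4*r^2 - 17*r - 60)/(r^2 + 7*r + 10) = (r^2 - r - 12)/(r + 2)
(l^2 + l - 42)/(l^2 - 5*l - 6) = (l + 7)/(l + 1)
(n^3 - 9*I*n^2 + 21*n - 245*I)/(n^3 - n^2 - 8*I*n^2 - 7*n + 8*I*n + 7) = (n^2 - 2*I*n + 35)/(n^2 - n*(1 + I) + I)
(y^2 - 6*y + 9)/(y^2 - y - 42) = (-y^2 + 6*y - 9)/(-y^2 + y + 42)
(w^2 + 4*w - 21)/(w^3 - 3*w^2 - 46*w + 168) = (w - 3)/(w^2 - 10*w + 24)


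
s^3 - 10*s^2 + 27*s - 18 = (s - 6)*(s - 3)*(s - 1)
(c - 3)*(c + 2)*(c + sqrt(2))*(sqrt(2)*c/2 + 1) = sqrt(2)*c^4/2 - sqrt(2)*c^3/2 + 2*c^3 - 2*sqrt(2)*c^2 - 2*c^2 - 12*c - sqrt(2)*c - 6*sqrt(2)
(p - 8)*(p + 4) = p^2 - 4*p - 32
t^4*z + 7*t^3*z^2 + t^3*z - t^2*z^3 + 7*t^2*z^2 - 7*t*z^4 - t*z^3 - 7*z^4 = (t - z)*(t + z)*(t + 7*z)*(t*z + z)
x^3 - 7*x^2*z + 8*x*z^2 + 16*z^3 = (x - 4*z)^2*(x + z)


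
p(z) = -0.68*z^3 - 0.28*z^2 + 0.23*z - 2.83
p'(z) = -2.04*z^2 - 0.56*z + 0.23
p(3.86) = -45.22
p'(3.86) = -32.33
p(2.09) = -9.78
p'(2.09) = -9.85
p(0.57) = -2.92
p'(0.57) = -0.75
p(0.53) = -2.89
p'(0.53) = -0.64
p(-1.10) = -2.52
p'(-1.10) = -1.62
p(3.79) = -43.00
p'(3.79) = -31.20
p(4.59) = -73.43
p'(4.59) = -45.32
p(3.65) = -38.79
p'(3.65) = -28.99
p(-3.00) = 12.32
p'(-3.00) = -16.45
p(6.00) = -158.41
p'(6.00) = -76.57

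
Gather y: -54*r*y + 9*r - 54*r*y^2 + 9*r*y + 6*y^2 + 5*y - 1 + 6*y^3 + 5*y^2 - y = 9*r + 6*y^3 + y^2*(11 - 54*r) + y*(4 - 45*r) - 1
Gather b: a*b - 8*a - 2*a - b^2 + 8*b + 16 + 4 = -10*a - b^2 + b*(a + 8) + 20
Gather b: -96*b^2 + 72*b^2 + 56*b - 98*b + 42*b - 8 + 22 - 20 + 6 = -24*b^2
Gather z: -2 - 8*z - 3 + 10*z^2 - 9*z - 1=10*z^2 - 17*z - 6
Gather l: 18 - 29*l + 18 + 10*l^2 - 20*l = 10*l^2 - 49*l + 36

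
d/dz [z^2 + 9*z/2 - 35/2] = 2*z + 9/2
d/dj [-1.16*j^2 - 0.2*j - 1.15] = -2.32*j - 0.2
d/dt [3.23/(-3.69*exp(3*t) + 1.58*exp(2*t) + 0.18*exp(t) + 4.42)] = (35.7561*exp(2*t) - 10.2068*exp(t) - 0.5814)*exp(t)/(-3.69*exp(3*t) + 1.58*exp(2*t) + 0.18*exp(t) + 4.42)^2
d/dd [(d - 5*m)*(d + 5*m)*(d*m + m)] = m*(3*d^2 + 2*d - 25*m^2)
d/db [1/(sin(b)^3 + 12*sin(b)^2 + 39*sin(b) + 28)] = 3*(-8*sin(b) + cos(b)^2 - 14)*cos(b)/(sin(b)^3 + 12*sin(b)^2 + 39*sin(b) + 28)^2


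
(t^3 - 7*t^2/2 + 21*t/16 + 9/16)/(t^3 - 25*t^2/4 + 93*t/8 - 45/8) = (4*t + 1)/(2*(2*t - 5))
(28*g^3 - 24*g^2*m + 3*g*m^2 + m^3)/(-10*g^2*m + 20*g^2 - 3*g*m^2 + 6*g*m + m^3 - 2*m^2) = (-28*g^3 + 24*g^2*m - 3*g*m^2 - m^3)/(10*g^2*m - 20*g^2 + 3*g*m^2 - 6*g*m - m^3 + 2*m^2)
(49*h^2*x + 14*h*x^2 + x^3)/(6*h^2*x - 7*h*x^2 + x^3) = (49*h^2 + 14*h*x + x^2)/(6*h^2 - 7*h*x + x^2)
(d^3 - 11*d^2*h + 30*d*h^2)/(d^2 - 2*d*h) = (d^2 - 11*d*h + 30*h^2)/(d - 2*h)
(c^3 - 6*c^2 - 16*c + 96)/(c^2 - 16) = c - 6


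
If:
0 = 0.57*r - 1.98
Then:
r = 3.47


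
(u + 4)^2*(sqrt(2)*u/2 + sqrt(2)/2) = sqrt(2)*u^3/2 + 9*sqrt(2)*u^2/2 + 12*sqrt(2)*u + 8*sqrt(2)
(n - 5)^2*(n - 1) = n^3 - 11*n^2 + 35*n - 25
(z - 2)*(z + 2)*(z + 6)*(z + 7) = z^4 + 13*z^3 + 38*z^2 - 52*z - 168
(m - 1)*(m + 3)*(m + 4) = m^3 + 6*m^2 + 5*m - 12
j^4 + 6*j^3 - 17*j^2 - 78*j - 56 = (j - 4)*(j + 1)*(j + 2)*(j + 7)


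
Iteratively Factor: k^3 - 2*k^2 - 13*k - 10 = (k + 2)*(k^2 - 4*k - 5) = (k - 5)*(k + 2)*(k + 1)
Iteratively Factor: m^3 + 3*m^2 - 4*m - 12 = (m + 3)*(m^2 - 4) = (m - 2)*(m + 3)*(m + 2)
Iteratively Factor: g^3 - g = (g - 1)*(g^2 + g) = (g - 1)*(g + 1)*(g)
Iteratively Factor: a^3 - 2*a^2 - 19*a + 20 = (a + 4)*(a^2 - 6*a + 5) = (a - 5)*(a + 4)*(a - 1)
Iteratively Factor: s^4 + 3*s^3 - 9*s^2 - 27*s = (s + 3)*(s^3 - 9*s) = (s + 3)^2*(s^2 - 3*s) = s*(s + 3)^2*(s - 3)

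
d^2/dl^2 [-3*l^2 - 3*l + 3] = -6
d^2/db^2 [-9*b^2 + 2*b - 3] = -18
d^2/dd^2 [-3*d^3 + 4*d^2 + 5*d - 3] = 8 - 18*d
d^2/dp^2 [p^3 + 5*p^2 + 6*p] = 6*p + 10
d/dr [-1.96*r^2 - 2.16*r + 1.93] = -3.92*r - 2.16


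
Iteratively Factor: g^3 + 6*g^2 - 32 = (g + 4)*(g^2 + 2*g - 8) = (g + 4)^2*(g - 2)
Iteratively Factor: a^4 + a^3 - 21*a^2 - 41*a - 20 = (a - 5)*(a^3 + 6*a^2 + 9*a + 4) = (a - 5)*(a + 1)*(a^2 + 5*a + 4) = (a - 5)*(a + 1)*(a + 4)*(a + 1)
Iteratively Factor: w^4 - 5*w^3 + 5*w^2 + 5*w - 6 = (w + 1)*(w^3 - 6*w^2 + 11*w - 6) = (w - 1)*(w + 1)*(w^2 - 5*w + 6) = (w - 2)*(w - 1)*(w + 1)*(w - 3)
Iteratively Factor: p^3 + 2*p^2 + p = (p + 1)*(p^2 + p) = p*(p + 1)*(p + 1)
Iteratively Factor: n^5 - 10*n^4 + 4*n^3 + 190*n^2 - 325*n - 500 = (n + 4)*(n^4 - 14*n^3 + 60*n^2 - 50*n - 125) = (n - 5)*(n + 4)*(n^3 - 9*n^2 + 15*n + 25) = (n - 5)^2*(n + 4)*(n^2 - 4*n - 5) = (n - 5)^2*(n + 1)*(n + 4)*(n - 5)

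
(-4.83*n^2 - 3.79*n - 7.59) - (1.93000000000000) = -4.83*n^2 - 3.79*n - 9.52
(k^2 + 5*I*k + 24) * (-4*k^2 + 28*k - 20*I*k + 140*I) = -4*k^4 + 28*k^3 - 40*I*k^3 + 4*k^2 + 280*I*k^2 - 28*k - 480*I*k + 3360*I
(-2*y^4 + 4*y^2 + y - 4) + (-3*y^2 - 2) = -2*y^4 + y^2 + y - 6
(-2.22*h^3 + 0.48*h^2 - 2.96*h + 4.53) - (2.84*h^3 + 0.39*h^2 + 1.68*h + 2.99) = -5.06*h^3 + 0.09*h^2 - 4.64*h + 1.54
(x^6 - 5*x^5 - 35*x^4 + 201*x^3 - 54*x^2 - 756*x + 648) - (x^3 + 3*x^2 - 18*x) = x^6 - 5*x^5 - 35*x^4 + 200*x^3 - 57*x^2 - 738*x + 648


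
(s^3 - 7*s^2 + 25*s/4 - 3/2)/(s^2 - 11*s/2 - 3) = (4*s^2 - 4*s + 1)/(2*(2*s + 1))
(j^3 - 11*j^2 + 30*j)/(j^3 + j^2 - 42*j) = (j - 5)/(j + 7)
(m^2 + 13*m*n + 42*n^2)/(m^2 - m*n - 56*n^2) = (m + 6*n)/(m - 8*n)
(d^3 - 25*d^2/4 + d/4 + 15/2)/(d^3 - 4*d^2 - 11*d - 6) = (d - 5/4)/(d + 1)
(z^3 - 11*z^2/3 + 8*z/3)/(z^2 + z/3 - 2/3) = z*(3*z^2 - 11*z + 8)/(3*z^2 + z - 2)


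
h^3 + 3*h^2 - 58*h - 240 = (h - 8)*(h + 5)*(h + 6)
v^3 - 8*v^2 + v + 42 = (v - 7)*(v - 3)*(v + 2)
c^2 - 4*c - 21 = (c - 7)*(c + 3)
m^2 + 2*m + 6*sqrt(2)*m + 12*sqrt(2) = (m + 2)*(m + 6*sqrt(2))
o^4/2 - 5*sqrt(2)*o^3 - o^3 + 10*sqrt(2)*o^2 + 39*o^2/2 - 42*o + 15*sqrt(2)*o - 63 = (o/2 + 1/2)*(o - 3)*(o - 7*sqrt(2))*(o - 3*sqrt(2))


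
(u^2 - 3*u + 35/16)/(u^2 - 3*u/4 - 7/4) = (u - 5/4)/(u + 1)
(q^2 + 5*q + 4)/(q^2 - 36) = (q^2 + 5*q + 4)/(q^2 - 36)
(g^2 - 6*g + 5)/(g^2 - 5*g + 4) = (g - 5)/(g - 4)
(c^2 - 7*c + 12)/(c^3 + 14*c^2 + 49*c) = (c^2 - 7*c + 12)/(c*(c^2 + 14*c + 49))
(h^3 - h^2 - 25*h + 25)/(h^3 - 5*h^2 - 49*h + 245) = (h^2 + 4*h - 5)/(h^2 - 49)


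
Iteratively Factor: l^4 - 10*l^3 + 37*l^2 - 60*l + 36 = (l - 2)*(l^3 - 8*l^2 + 21*l - 18) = (l - 2)^2*(l^2 - 6*l + 9) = (l - 3)*(l - 2)^2*(l - 3)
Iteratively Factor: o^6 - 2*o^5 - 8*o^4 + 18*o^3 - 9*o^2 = (o)*(o^5 - 2*o^4 - 8*o^3 + 18*o^2 - 9*o) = o^2*(o^4 - 2*o^3 - 8*o^2 + 18*o - 9) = o^2*(o - 1)*(o^3 - o^2 - 9*o + 9) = o^2*(o - 1)^2*(o^2 - 9) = o^2*(o - 1)^2*(o + 3)*(o - 3)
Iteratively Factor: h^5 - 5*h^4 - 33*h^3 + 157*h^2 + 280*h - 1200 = (h - 5)*(h^4 - 33*h^2 - 8*h + 240) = (h - 5)*(h + 4)*(h^3 - 4*h^2 - 17*h + 60) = (h - 5)*(h - 3)*(h + 4)*(h^2 - h - 20) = (h - 5)^2*(h - 3)*(h + 4)*(h + 4)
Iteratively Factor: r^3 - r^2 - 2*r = (r - 2)*(r^2 + r) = r*(r - 2)*(r + 1)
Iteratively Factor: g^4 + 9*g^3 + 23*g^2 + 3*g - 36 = (g - 1)*(g^3 + 10*g^2 + 33*g + 36) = (g - 1)*(g + 3)*(g^2 + 7*g + 12) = (g - 1)*(g + 3)*(g + 4)*(g + 3)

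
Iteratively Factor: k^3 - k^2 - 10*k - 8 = (k + 1)*(k^2 - 2*k - 8) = (k + 1)*(k + 2)*(k - 4)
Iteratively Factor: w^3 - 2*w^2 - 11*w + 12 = (w + 3)*(w^2 - 5*w + 4) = (w - 4)*(w + 3)*(w - 1)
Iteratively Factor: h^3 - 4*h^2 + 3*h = (h)*(h^2 - 4*h + 3) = h*(h - 1)*(h - 3)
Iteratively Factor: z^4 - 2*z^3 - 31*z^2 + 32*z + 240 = (z + 3)*(z^3 - 5*z^2 - 16*z + 80) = (z + 3)*(z + 4)*(z^2 - 9*z + 20) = (z - 4)*(z + 3)*(z + 4)*(z - 5)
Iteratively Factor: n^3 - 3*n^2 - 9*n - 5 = (n - 5)*(n^2 + 2*n + 1) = (n - 5)*(n + 1)*(n + 1)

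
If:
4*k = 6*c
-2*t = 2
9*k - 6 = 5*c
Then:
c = 12/17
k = 18/17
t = -1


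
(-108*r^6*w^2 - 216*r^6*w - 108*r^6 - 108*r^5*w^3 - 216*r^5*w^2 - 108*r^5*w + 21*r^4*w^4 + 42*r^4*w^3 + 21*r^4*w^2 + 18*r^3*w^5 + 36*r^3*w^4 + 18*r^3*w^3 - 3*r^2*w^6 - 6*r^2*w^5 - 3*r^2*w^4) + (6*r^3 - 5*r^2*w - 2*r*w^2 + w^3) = -108*r^6*w^2 - 216*r^6*w - 108*r^6 - 108*r^5*w^3 - 216*r^5*w^2 - 108*r^5*w + 21*r^4*w^4 + 42*r^4*w^3 + 21*r^4*w^2 + 18*r^3*w^5 + 36*r^3*w^4 + 18*r^3*w^3 + 6*r^3 - 3*r^2*w^6 - 6*r^2*w^5 - 3*r^2*w^4 - 5*r^2*w - 2*r*w^2 + w^3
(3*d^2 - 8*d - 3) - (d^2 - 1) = 2*d^2 - 8*d - 2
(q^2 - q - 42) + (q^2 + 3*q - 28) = 2*q^2 + 2*q - 70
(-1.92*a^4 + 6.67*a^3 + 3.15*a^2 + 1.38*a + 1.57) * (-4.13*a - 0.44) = 7.9296*a^5 - 26.7023*a^4 - 15.9443*a^3 - 7.0854*a^2 - 7.0913*a - 0.6908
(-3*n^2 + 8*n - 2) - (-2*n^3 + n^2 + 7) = 2*n^3 - 4*n^2 + 8*n - 9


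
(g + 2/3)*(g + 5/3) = g^2 + 7*g/3 + 10/9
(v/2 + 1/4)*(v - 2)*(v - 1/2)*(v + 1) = v^4/2 - v^3/2 - 9*v^2/8 + v/8 + 1/4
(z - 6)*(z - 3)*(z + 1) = z^3 - 8*z^2 + 9*z + 18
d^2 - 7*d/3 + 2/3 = (d - 2)*(d - 1/3)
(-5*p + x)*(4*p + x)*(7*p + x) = -140*p^3 - 27*p^2*x + 6*p*x^2 + x^3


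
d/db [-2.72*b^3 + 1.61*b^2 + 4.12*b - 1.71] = -8.16*b^2 + 3.22*b + 4.12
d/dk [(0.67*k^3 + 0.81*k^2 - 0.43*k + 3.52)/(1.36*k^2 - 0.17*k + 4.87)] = (0.9112*k^4 - 0.2278*k^3 + 10.2358*k^2 - 1.685*k - 1.4957)/(1.8496*k^4 - 0.4624*k^3 + 13.2753*k^2 - 1.6558*k + 23.7169)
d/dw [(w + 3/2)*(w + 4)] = 2*w + 11/2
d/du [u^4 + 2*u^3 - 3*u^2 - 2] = 2*u*(2*u^2 + 3*u - 3)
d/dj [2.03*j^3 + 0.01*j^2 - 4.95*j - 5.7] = 6.09*j^2 + 0.02*j - 4.95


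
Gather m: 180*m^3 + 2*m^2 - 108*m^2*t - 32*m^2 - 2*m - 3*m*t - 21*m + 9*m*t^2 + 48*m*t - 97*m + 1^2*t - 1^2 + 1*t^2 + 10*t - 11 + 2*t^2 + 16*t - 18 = 180*m^3 + m^2*(-108*t - 30) + m*(9*t^2 + 45*t - 120) + 3*t^2 + 27*t - 30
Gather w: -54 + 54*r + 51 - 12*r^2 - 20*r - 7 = -12*r^2 + 34*r - 10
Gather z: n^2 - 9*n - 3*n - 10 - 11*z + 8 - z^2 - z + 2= n^2 - 12*n - z^2 - 12*z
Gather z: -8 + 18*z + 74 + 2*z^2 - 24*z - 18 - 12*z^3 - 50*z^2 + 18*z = -12*z^3 - 48*z^2 + 12*z + 48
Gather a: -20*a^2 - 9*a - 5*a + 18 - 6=-20*a^2 - 14*a + 12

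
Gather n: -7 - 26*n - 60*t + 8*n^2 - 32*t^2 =8*n^2 - 26*n - 32*t^2 - 60*t - 7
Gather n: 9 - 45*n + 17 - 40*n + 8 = 34 - 85*n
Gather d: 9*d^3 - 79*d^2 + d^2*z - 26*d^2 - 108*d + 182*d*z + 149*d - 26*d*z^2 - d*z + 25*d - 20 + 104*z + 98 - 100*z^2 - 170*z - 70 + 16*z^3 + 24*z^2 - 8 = 9*d^3 + d^2*(z - 105) + d*(-26*z^2 + 181*z + 66) + 16*z^3 - 76*z^2 - 66*z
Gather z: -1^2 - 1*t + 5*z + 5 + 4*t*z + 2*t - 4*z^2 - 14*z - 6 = t - 4*z^2 + z*(4*t - 9) - 2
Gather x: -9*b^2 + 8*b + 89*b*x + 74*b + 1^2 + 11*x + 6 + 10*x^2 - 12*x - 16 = -9*b^2 + 82*b + 10*x^2 + x*(89*b - 1) - 9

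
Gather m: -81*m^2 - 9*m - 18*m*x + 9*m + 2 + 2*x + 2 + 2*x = -81*m^2 - 18*m*x + 4*x + 4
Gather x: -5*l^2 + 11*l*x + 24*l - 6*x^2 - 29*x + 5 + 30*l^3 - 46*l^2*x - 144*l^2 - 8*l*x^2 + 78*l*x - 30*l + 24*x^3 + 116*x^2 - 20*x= 30*l^3 - 149*l^2 - 6*l + 24*x^3 + x^2*(110 - 8*l) + x*(-46*l^2 + 89*l - 49) + 5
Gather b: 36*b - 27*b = 9*b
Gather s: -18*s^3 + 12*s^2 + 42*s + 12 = -18*s^3 + 12*s^2 + 42*s + 12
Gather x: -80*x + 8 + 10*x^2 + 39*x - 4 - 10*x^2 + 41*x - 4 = 0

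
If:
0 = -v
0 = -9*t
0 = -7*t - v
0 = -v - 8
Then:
No Solution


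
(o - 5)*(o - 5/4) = o^2 - 25*o/4 + 25/4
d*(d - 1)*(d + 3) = d^3 + 2*d^2 - 3*d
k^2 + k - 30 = (k - 5)*(k + 6)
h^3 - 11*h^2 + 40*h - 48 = (h - 4)^2*(h - 3)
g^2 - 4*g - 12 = (g - 6)*(g + 2)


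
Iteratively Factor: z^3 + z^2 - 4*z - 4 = (z + 1)*(z^2 - 4) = (z + 1)*(z + 2)*(z - 2)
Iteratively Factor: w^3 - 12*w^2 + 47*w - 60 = (w - 3)*(w^2 - 9*w + 20) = (w - 5)*(w - 3)*(w - 4)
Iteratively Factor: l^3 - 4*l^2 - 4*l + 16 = (l - 4)*(l^2 - 4) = (l - 4)*(l + 2)*(l - 2)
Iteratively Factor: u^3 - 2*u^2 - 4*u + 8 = (u - 2)*(u^2 - 4) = (u - 2)^2*(u + 2)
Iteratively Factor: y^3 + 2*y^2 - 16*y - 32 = (y - 4)*(y^2 + 6*y + 8) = (y - 4)*(y + 2)*(y + 4)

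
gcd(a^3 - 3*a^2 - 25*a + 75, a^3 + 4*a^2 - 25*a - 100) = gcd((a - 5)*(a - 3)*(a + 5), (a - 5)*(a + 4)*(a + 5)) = a^2 - 25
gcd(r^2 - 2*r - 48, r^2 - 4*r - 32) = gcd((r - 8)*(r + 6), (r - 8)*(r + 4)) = r - 8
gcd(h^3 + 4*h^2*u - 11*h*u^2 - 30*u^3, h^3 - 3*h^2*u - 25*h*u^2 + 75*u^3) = -h^2 - 2*h*u + 15*u^2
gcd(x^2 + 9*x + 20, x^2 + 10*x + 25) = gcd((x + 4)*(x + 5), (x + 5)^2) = x + 5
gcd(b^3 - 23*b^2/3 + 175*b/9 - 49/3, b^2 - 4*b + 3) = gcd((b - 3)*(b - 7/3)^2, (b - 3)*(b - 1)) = b - 3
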